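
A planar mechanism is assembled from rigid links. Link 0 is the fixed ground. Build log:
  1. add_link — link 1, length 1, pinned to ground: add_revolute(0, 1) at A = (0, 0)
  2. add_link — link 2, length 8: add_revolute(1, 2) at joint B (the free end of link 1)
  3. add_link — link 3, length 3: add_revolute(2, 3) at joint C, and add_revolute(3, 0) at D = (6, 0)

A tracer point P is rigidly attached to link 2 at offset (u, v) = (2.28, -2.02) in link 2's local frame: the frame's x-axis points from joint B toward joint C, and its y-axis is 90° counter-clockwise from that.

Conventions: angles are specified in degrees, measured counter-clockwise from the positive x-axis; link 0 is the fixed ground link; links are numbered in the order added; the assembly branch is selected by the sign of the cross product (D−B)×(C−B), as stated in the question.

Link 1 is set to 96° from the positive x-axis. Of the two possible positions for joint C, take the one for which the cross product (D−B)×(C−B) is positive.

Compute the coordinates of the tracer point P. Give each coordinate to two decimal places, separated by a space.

A=(0,0), D=(6.00,0)
B = A + 1.00·(cos96°, sin96°) = (-0.1045, 0.9945)
|BD| = 6.1850
circle(B,8.00) ∩ circle(D,3.00): a=7.5387, h=2.6772
  candidates: C₊=(7.7666,2.4247) cross=16.559; C₋=(6.9056,-2.8600) cross=-16.559
  branch + wants cross > 0 → take C=(7.7666,2.4247) (cross=16.559)
ex = (C−B)/|BC| = (0.9839,0.1788); ey = (-0.1788,0.9839)
P = B + 2.28·ex + -2.02·ey = (2.4999,-0.5853)

2.50 -0.59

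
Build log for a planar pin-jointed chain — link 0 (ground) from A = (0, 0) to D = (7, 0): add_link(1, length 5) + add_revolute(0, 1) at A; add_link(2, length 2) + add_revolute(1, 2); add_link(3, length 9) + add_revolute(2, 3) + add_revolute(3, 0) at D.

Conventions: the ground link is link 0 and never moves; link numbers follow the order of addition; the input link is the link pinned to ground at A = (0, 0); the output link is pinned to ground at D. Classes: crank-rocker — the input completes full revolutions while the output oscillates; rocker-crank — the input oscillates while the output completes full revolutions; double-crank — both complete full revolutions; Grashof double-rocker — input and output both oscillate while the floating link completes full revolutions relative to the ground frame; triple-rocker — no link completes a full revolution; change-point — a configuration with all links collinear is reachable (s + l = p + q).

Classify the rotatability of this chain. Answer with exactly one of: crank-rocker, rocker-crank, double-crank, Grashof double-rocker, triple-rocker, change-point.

lengths: ground=7, input=5, coupler=2, output=9
sorted: s=2 (shortest), l=9 (longest), p+q=12
s + l = 11 vs p + q = 12
s + l < p + q (Grashof) with shortest = coupler link → Grashof double-rocker

Grashof double-rocker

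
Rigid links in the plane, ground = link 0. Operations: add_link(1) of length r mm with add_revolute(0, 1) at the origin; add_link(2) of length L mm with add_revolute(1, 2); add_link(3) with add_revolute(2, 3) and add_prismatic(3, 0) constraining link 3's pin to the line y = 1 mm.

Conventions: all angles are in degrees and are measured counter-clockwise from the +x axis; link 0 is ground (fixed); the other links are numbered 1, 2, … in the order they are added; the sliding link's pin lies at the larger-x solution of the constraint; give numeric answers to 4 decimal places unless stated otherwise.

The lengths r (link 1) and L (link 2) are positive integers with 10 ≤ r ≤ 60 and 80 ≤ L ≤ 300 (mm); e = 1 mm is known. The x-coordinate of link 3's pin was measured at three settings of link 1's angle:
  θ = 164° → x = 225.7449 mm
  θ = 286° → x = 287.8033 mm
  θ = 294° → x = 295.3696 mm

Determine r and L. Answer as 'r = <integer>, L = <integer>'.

constraint per measurement: (x − r cos θ)² + (r sin θ − e)² = L²
subtracting the θ₁ and θ₂ equations cancels the r² and L² terms:
r = (x₁² − x₂²) / (2[(x₁cos θ₁ + e sin θ₁) − (x₂cos θ₂ + e sin θ₂)]) = 54.0000 → r = 54
L² = (x₁ − r cos θ₁)² + (r sin θ₁ − e)² = 77283.9830 → L = 278.0000 → L = 278
check at θ₃=294°: x = 295.3696 (printed 295.3696) ✓

r = 54, L = 278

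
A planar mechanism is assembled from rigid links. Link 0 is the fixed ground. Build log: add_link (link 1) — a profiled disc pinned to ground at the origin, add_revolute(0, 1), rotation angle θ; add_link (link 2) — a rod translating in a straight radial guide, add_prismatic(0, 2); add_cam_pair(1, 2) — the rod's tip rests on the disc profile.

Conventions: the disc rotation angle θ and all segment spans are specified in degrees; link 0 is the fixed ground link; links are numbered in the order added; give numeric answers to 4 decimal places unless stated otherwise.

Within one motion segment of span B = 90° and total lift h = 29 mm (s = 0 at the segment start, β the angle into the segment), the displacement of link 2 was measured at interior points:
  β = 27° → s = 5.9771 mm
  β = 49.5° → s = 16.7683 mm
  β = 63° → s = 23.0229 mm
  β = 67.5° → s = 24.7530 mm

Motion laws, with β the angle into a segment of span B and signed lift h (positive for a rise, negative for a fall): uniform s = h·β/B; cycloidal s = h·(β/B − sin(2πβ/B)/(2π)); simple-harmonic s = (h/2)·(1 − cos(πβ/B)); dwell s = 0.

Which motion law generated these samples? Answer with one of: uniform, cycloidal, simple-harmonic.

candidates at β/B = r: uniform s = h·r (linear in β); cycloidal s = h·(r − sin(2πr)/(2π)); simple-harmonic s = (h/2)(1 − cos(πr))
β=27°: printed 5.9771 | uniform 8.7000, cycloidal 4.3104, simple-harmonic 5.9771
β=49.5°: printed 16.7683 | uniform 15.9500, cycloidal 17.3763, simple-harmonic 16.7683
β=63°: printed 23.0229 | uniform 20.3000, cycloidal 24.6896, simple-harmonic 23.0229
β=67.5°: printed 24.7530 | uniform 21.7500, cycloidal 26.3655, simple-harmonic 24.7530
only one law matches every sample → simple-harmonic

simple-harmonic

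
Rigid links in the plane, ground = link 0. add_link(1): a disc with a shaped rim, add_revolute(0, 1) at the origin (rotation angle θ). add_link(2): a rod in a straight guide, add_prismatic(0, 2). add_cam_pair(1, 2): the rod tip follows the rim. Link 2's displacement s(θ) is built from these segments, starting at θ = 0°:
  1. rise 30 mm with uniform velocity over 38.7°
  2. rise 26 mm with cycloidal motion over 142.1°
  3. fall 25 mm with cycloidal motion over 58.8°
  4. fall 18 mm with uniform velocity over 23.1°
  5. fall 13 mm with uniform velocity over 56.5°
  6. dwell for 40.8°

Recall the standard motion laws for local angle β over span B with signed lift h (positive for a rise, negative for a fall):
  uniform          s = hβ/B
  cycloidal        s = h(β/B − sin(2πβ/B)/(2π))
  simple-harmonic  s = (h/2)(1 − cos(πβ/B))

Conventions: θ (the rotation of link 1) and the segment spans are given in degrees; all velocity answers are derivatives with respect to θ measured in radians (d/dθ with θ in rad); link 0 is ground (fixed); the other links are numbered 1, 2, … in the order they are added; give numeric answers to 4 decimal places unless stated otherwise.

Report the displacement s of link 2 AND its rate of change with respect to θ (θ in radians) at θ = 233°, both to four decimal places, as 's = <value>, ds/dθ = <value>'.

segment 1 (0° to 38.7°, uniform, h = 30) is passed completely: s = 0.0000 + (30) = 30.0000
segment 2 (38.7° to 180.8°, cycloidal, h = 26) is passed completely: s = 30.0000 + (26) = 56.0000
θ = 233° falls in segment 3 (180.8° to 239.6°, cycloidal, h = -25): β = 233 − 180.8 = 52.2°, B = 58.8°; Δs = -25·(0.8878 − sin(2π·0.8878)/(2π)) = -24.7731; s = 56.0000 − 24.7731 = 31.2269
velocity in seg [180.8°–239.6°] (cycloidal), θ in radians: β = 52.2° = 0.9111 rad, B = 58.8° = 1.0263 rad; ds/dθ = (h/B)(1 − cos(2πβ/B)) = ((-25)/1.0263)(1 − cos(2π·0.8878)) = -5.811284 mm/rad

s = 31.2269, ds/dθ = -5.8113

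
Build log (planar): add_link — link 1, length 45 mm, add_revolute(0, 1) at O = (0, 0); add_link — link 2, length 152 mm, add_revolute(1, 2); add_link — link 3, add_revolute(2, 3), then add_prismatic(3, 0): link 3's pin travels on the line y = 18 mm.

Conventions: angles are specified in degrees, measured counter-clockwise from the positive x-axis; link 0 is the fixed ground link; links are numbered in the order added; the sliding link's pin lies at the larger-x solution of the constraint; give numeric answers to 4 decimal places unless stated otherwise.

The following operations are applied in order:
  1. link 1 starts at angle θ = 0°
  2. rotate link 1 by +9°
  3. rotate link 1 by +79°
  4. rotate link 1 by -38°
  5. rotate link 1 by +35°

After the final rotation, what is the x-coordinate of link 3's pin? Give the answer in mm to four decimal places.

geometry: r = 45 mm, L = 152 mm, e = 18 mm; θ starts at 0°
rotate link 1 by +9°: θ ← 0° +9° = 9°
rotate link 1 by +79°: θ ← 9° +79° = 88°
rotate link 1 by -38°: θ ← 88° -38° = 50°
rotate link 1 by +35°: θ ← 50° +35° = 85°
crank pin P = (r cos θ, r sin θ) = (3.922008, 44.828761)
h = r sin θ − e = 44.828761 − 18 = 26.828761
x = r cos θ + √(L² − h²) = 3.922008 + 149.613561 = 153.535569

153.5356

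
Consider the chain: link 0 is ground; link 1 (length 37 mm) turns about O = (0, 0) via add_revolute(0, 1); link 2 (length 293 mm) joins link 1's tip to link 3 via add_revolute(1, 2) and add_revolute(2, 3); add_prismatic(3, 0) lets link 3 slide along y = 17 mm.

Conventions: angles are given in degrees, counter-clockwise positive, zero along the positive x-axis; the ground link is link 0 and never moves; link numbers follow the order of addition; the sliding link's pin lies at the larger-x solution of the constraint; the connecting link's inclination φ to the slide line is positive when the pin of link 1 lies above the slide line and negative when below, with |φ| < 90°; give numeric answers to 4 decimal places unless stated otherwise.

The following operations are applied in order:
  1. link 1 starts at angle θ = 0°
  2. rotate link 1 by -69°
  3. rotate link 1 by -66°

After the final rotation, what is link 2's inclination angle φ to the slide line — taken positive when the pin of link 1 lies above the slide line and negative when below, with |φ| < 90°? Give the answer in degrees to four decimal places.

geometry: r = 37 mm, L = 293 mm, e = 17 mm; θ starts at 0°
rotate link 1 by -69°: θ ← 0° -69° = -69°
rotate link 1 by -66°: θ ← -69° -66° = -135°
h = r sin θ − e = -26.162951 − 17 = -43.162951
sin φ = h / L = -43.162951 / 293 = -0.14731383
φ = arcsin(-0.14731383) = -8.471291°

-8.4713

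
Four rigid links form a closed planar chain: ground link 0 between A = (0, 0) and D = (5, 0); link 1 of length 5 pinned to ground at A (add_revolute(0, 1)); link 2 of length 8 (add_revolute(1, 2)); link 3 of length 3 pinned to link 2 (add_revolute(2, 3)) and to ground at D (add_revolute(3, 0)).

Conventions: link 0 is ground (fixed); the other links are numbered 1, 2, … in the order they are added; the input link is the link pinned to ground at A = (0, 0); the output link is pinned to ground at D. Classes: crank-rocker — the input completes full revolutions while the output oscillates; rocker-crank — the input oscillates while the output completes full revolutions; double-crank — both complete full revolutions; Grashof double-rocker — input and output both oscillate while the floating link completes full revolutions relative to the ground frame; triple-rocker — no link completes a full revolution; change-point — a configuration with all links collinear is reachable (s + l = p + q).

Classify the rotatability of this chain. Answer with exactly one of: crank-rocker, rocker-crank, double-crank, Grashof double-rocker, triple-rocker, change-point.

lengths: ground=5, input=5, coupler=8, output=3
sorted: s=3 (shortest), l=8 (longest), p+q=10
s + l = 11 vs p + q = 10
s + l > p + q → non-Grashof → no link fully rotates → triple-rocker

triple-rocker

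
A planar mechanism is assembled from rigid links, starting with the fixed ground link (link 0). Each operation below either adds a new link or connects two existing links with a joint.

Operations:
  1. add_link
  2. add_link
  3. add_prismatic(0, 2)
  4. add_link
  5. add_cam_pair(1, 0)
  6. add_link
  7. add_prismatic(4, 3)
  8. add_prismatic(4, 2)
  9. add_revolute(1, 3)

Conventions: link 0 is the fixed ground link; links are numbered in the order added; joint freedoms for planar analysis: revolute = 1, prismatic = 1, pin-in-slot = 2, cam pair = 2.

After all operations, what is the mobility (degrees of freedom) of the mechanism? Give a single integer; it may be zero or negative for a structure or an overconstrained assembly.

link 0 = ground. State L|J1|J2 = 1|0|0
+link1  2|0|0
+link2  3|0|0
P(0,2) f=1→J1  3|1|0
+link3  4|1|0
C(1,0) f=2→J2  4|1|1
+link4  5|1|1
P(4,3) f=1→J1  5|2|1
P(4,2) f=1→J1  5|3|1
R(1,3) f=1→J1  5|4|1
M = 3(5−1)−2·4−1 = 12−8−1 = 3

M = 3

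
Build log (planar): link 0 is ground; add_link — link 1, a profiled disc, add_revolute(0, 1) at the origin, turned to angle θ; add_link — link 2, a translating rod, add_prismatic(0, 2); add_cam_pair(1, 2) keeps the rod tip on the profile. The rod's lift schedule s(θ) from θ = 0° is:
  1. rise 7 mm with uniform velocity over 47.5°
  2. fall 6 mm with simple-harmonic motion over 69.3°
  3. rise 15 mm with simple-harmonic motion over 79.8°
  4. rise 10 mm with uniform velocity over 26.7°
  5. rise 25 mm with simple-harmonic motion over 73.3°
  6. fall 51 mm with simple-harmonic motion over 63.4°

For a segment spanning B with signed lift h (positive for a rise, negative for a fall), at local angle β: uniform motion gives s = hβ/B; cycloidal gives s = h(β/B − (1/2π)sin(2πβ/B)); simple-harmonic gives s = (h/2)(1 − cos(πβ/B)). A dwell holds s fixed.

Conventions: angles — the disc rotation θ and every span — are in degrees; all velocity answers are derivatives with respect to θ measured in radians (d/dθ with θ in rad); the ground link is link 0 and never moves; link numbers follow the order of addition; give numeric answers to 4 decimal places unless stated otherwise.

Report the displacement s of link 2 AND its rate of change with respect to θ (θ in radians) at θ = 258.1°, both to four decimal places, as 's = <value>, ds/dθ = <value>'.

seg 1 [0°–47.5°] uniform, h=7: full span → s += 7 → s = 7.0000
seg 2 [47.5°–116.8°] simple-harmonic, h=-6: full span → s += -6 → s = 1.0000
seg 3 [116.8°–196.6°] simple-harmonic, h=15: full span → s += 15 → s = 16.0000
seg 4 [196.6°–223.3°] uniform, h=10: full span → s += 10 → s = 26.0000
seg 5 [223.3°–296.6°] simple-harmonic, h=25: θ=258.1° here. β=34.8, B=73.3. 25/2·(1 − cos(π·0.4748)) = 11.5099 → s = 37.5099
velocity in seg [223.3°–296.6°] (simple-harmonic), θ in radians: β = 34.8° = 0.6074 rad, B = 73.3° = 1.2793 rad; ds/dθ = (πh/(2B)) sin(πβ/B) = (π·25/(2·1.2793)) sin(π·0.4748) = 30.599331 mm/rad

s = 37.5099, ds/dθ = 30.5993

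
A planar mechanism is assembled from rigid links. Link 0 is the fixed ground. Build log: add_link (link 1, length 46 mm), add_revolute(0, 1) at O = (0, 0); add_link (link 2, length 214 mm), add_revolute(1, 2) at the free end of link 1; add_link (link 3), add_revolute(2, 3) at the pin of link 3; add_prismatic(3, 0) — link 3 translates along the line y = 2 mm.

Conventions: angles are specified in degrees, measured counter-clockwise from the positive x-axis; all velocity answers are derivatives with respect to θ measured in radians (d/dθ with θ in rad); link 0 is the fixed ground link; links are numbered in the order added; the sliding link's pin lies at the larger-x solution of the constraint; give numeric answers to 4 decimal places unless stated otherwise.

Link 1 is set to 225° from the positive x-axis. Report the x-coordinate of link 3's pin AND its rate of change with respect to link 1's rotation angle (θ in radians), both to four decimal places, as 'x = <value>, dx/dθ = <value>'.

geometry: r = 46 mm, L = 214 mm, e = 2 mm
crank pin P = (r cos θ, r sin θ) = (-32.526912, -32.526912)
h = r sin θ − e = -32.526912 − 2 = -34.526912
x = r cos θ + √(L² − h²) = -32.526912 + 211.196336 = 178.669424
dx/dθ = −r sin θ − h·r cos θ/√(L² − h²) (θ in radians; h = -34.526912) = 27.209330

x = 178.6694, dx/dθ = 27.2093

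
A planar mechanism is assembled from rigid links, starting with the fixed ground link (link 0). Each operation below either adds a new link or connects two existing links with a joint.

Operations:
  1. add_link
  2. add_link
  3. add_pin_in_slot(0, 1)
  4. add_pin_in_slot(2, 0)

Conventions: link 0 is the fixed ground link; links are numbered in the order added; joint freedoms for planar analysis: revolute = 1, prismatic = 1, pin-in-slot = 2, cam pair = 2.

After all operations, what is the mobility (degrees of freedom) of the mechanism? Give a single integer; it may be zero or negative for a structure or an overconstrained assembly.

(L,J1,J2)=(1,0,0); link0 fixed
link1: (2,0,0)
link2: (3,0,0)
PS 0-1 [J2]: (3,0,1)
PS 2-0 [J2]: (3,0,2)
Grübler: 3·2 − 2·0 − 2 = 4

M = 4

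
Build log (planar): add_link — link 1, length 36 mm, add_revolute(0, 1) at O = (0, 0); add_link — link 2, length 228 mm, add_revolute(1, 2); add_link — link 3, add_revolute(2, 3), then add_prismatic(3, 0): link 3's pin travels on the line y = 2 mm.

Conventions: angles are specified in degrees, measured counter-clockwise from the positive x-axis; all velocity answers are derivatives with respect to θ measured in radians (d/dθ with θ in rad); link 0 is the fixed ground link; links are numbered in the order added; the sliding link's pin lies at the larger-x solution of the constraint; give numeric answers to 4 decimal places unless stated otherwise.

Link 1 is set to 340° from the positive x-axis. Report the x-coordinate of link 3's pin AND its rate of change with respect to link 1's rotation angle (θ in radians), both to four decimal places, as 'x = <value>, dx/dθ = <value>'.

geometry: r = 36 mm, L = 228 mm, e = 2 mm
crank pin P = (r cos θ, r sin θ) = (33.828934, -12.312725)
h = r sin θ − e = -12.312725 − 2 = -14.312725
x = r cos θ + √(L² − h²) = 33.828934 + 227.550315 = 261.379249
dx/dθ = −r sin θ − h·r cos θ/√(L² − h²) (θ in radians; h = -14.312725) = 14.440537

x = 261.3792, dx/dθ = 14.4405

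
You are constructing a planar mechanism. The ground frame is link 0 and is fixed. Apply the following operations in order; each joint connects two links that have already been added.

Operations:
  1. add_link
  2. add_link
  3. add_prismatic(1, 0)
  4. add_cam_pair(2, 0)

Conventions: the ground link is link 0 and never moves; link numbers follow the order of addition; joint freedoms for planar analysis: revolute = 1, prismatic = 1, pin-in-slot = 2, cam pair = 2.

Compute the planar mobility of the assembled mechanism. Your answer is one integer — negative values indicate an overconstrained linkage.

(L,J1,J2)=(1,0,0); link0 fixed
link1: (2,0,0)
link2: (3,0,0)
P 1-0 [J1]: (3,1,0)
C 2-0 [J2]: (3,1,1)
Grübler: 3·2 − 2·1 − 1 = 3

M = 3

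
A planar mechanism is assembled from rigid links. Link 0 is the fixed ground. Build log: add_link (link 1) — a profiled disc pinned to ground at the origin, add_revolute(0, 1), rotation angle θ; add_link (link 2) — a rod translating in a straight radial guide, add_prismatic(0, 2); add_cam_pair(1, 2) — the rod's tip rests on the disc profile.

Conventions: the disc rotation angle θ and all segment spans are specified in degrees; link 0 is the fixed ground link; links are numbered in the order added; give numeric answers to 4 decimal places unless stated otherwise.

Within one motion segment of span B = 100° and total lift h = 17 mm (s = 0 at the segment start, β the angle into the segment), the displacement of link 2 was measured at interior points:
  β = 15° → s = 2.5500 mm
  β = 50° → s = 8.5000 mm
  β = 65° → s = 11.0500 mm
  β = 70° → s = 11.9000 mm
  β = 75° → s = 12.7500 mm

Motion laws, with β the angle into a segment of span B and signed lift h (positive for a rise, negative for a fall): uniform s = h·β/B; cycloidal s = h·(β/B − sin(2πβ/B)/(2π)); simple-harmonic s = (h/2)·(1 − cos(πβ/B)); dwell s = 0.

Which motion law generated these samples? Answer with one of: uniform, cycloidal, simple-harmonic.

candidates at β/B = r: uniform s = h·r (linear in β); cycloidal s = h·(r − sin(2πr)/(2π)); simple-harmonic s = (h/2)(1 − cos(πr))
β=15°: printed 2.5500 | uniform 2.5500, cycloidal 0.3611, simple-harmonic 0.9264
β=50°: printed 8.5000 | uniform 8.5000, cycloidal 8.5000, simple-harmonic 8.5000
β=65°: printed 11.0500 | uniform 11.0500, cycloidal 13.2389, simple-harmonic 12.3589
β=70°: printed 11.9000 | uniform 11.9000, cycloidal 14.4732, simple-harmonic 13.4962
β=75°: printed 12.7500 | uniform 12.7500, cycloidal 15.4556, simple-harmonic 14.5104
only one law matches every sample → uniform

uniform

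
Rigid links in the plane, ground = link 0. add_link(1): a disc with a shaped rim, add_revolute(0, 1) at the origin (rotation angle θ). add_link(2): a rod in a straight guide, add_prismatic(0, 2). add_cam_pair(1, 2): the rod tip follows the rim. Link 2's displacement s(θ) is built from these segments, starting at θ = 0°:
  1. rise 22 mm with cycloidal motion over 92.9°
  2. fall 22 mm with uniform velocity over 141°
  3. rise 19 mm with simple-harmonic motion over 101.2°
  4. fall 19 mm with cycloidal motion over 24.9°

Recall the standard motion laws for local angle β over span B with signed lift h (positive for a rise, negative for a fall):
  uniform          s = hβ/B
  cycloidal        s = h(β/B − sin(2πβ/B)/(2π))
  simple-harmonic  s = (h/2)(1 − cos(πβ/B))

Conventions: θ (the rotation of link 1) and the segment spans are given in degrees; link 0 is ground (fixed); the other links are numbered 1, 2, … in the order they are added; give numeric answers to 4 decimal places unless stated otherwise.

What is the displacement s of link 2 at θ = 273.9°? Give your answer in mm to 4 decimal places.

segment 1 (0° to 92.9°, cycloidal, h = 22) is passed completely: s = 0.0000 + (22) = 22.0000
segment 2 (92.9° to 233.9°, uniform, h = -22) is passed completely: s = 22.0000 + (-22) = 0.0000
θ = 273.9° falls in segment 3 (233.9° to 335.1°, simple-harmonic, h = 19): β = 273.9 − 233.9 = 40°, B = 101.2°; Δs = 19/2·(1 − cos(π·0.3953)) = 6.4300; s = 0.0000 + 6.4300 = 6.4300

6.4300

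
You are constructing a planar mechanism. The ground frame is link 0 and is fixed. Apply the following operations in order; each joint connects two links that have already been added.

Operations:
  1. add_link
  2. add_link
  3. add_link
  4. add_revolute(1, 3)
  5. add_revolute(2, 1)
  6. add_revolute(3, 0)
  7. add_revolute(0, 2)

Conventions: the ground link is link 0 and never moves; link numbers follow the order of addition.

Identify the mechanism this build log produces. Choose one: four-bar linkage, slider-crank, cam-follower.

links: 4 (incl. ground); joints: 4 revolute, 0 prismatic, 0 higher (cam) pair, forming one closed loop
4 links in a single 4R loop → four-bar linkage

four-bar linkage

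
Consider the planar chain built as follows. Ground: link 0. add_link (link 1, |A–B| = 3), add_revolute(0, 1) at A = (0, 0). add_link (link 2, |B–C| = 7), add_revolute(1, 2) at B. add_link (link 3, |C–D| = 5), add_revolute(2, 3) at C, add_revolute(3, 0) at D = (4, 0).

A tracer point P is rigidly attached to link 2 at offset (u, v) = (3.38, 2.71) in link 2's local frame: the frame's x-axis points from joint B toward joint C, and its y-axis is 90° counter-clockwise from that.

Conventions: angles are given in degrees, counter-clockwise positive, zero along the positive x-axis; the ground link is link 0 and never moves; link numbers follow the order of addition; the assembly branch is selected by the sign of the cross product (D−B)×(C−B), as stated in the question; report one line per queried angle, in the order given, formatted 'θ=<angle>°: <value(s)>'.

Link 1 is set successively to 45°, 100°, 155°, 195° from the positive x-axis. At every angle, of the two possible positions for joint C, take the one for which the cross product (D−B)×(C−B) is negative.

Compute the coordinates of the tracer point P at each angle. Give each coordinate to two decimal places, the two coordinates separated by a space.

A=(0,0), D=(4.00,0)
θ=45°: B = A + 3.00·(cos45°, sin45°) = (2.1213, 2.1213)
θ=45°: |BD| = 2.8336
θ=45°: circle(B,7.00) ∩ circle(D,5.00): a=5.6517, h=4.1302
θ=45°:   candidates: C₊=(8.9603,0.6287) cross=11.703; C₋=(2.7764,-4.8480) cross=-11.703
θ=45°:   branch - wants cross < 0 → take C=(2.7764,-4.8480) (cross=-11.703)
θ=45°: ex = (C−B)/|BC| = (0.0936,-0.9956); ey = (0.9956,0.0936)
θ=45°: P = B + 3.38·ex + 2.71·ey = (5.1357,-0.9902)
θ=100°: B = A + 3.00·(cos100°, sin100°) = (-0.5209, 2.9544)
θ=100°: |BD| = 5.4007
θ=100°: circle(B,7.00) ∩ circle(D,5.00): a=4.9223, h=4.9771
θ=100°:   candidates: C₊=(6.3222,4.4280) cross=26.880; C₋=(0.8768,-3.9046) cross=-26.880
θ=100°:   branch - wants cross < 0 → take C=(0.8768,-3.9046) (cross=-26.880)
θ=100°: ex = (C−B)/|BC| = (0.1997,-0.9799); ey = (0.9799,0.1997)
θ=100°: P = B + 3.38·ex + 2.71·ey = (2.8094,0.1836)
θ=155°: B = A + 3.00·(cos155°, sin155°) = (-2.7189, 1.2679)
θ=155°: |BD| = 6.8375
θ=155°: circle(B,7.00) ∩ circle(D,5.00): a=5.1738, h=4.7151
θ=155°:   candidates: C₊=(3.2394,4.9418) cross=32.239; C₋=(1.4908,-4.3248) cross=-32.239
θ=155°:   branch - wants cross < 0 → take C=(1.4908,-4.3248) (cross=-32.239)
θ=155°: ex = (C−B)/|BC| = (0.6014,-0.7990); ey = (0.7990,0.6014)
θ=155°: P = B + 3.38·ex + 2.71·ey = (1.4789,0.1972)
θ=195°: B = A + 3.00·(cos195°, sin195°) = (-2.8978, -0.7765)
θ=195°: |BD| = 6.9413
θ=195°: circle(B,7.00) ∩ circle(D,5.00): a=5.1994, h=4.6868
θ=195°:   candidates: C₊=(1.7448,4.4625) cross=32.532; C₋=(2.7933,-4.8522) cross=-32.532
θ=195°:   branch - wants cross < 0 → take C=(2.7933,-4.8522) (cross=-32.532)
θ=195°: ex = (C−B)/|BC| = (0.8130,-0.5822); ey = (0.5822,0.8130)
θ=195°: P = B + 3.38·ex + 2.71·ey = (1.4281,-0.5412)

θ=45°: 5.14 -0.99
θ=100°: 2.81 0.18
θ=155°: 1.48 0.20
θ=195°: 1.43 -0.54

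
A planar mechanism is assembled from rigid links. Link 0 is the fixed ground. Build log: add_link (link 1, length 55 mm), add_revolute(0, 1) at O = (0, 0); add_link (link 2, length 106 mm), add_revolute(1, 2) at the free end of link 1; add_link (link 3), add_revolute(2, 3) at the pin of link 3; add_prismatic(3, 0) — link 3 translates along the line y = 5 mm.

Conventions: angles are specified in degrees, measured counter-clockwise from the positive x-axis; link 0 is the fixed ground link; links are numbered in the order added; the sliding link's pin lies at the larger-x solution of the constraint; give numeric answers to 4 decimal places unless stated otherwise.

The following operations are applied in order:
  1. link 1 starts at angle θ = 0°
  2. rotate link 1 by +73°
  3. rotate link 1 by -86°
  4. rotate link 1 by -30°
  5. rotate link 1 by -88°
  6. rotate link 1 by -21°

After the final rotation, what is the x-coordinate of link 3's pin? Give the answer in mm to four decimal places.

geometry: r = 55 mm, L = 106 mm, e = 5 mm; θ starts at 0°
rotate link 1 by +73°: θ ← 0° +73° = 73°
rotate link 1 by -86°: θ ← 73° -86° = -13°
rotate link 1 by -30°: θ ← -13° -30° = -43°
rotate link 1 by -88°: θ ← -43° -88° = -131°
rotate link 1 by -21°: θ ← -131° -21° = -152°
crank pin P = (r cos θ, r sin θ) = (-48.562118, -25.820936)
h = r sin θ − e = -25.820936 − 5 = -30.820936
x = r cos θ + √(L² − h²) = -48.562118 + 101.420264 = 52.858146

52.8581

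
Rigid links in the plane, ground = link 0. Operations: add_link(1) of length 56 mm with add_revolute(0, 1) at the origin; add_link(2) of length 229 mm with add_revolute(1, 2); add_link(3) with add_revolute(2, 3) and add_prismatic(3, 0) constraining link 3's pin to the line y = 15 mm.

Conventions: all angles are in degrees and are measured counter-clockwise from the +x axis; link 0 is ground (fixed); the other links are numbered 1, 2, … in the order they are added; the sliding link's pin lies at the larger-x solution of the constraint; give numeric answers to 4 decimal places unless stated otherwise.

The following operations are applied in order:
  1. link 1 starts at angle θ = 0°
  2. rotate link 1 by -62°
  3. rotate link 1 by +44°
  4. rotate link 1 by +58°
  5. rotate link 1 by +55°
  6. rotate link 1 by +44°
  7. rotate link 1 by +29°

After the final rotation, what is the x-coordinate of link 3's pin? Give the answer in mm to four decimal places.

geometry: r = 56 mm, L = 229 mm, e = 15 mm; θ starts at 0°
rotate link 1 by -62°: θ ← 0° -62° = -62°
rotate link 1 by +44°: θ ← -62° +44° = -18°
rotate link 1 by +58°: θ ← -18° +58° = 40°
rotate link 1 by +55°: θ ← 40° +55° = 95°
rotate link 1 by +44°: θ ← 95° +44° = 139°
rotate link 1 by +29°: θ ← 139° +29° = 168°
crank pin P = (r cos θ, r sin θ) = (-54.776266, 11.643055)
h = r sin θ − e = 11.643055 − 15 = -3.356945
x = r cos θ + √(L² − h²) = -54.776266 + 228.975394 = 174.199128

174.1991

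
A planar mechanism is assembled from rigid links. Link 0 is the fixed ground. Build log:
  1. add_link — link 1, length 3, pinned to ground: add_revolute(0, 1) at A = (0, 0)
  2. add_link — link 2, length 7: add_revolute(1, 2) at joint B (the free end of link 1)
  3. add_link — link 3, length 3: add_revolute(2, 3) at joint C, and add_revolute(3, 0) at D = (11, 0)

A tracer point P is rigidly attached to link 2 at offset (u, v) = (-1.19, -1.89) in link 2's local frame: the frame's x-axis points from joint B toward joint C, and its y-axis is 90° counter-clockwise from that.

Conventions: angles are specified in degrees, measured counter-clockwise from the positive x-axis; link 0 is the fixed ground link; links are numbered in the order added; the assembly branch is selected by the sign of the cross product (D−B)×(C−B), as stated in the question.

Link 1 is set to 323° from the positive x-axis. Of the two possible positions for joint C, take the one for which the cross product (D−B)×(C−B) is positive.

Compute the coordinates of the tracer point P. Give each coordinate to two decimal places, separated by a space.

A=(0,0), D=(11.00,0)
B = A + 3.00·(cos323°, sin323°) = (2.3959, -1.8054)
|BD| = 8.7915
circle(B,7.00) ∩ circle(D,3.00): a=6.6707, h=2.1218
  candidates: C₊=(8.4886,1.6411) cross=18.654; C₋=(9.3601,-2.5121) cross=-18.654
  branch + wants cross > 0 → take C=(8.4886,1.6411) (cross=18.654)
ex = (C−B)/|BC| = (0.8704,0.4924); ey = (-0.4924,0.8704)
P = B + -1.19·ex + -1.89·ey = (2.2907,-4.0364)

2.29 -4.04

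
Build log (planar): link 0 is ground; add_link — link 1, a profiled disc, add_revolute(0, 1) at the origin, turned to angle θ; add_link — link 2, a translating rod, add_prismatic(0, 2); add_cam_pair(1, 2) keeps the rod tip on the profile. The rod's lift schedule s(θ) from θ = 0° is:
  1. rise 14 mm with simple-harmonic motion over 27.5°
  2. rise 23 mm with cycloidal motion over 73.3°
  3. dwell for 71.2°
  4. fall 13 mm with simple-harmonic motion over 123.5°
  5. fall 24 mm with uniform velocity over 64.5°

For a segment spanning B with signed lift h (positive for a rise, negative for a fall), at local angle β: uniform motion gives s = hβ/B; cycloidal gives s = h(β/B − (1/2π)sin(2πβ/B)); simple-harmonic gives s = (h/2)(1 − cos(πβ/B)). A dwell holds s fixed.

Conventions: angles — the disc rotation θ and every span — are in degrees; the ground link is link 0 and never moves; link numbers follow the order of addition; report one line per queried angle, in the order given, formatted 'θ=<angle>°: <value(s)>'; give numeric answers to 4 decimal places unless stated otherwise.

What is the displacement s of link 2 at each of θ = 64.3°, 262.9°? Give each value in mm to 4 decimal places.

seg 1 [0°–27.5°] simple-harmonic, h=14: full span → s += 14 → s = 14.0000
seg 2 [27.5°–100.8°] cycloidal, h=23: θ=64.3° here. β=36.8, B=73.3. 23·(0.5020 − sin(2π·0.5020)/(2π)) = 11.5941 → s = 25.5941
seg 2 [27.5°–100.8°] cycloidal, h=23: full span → s += 23 → s = 37.0000
seg 3 [100.8°–172°] dwell: s stays 37.0000
seg 4 [172°–295.5°] simple-harmonic, h=-13: θ=262.9° here. β=90.9, B=123.5. -13/2·(1 − cos(π·0.7360)) = -10.8902 → s = 26.1098

θ=64.3°: 25.5941
θ=262.9°: 26.1098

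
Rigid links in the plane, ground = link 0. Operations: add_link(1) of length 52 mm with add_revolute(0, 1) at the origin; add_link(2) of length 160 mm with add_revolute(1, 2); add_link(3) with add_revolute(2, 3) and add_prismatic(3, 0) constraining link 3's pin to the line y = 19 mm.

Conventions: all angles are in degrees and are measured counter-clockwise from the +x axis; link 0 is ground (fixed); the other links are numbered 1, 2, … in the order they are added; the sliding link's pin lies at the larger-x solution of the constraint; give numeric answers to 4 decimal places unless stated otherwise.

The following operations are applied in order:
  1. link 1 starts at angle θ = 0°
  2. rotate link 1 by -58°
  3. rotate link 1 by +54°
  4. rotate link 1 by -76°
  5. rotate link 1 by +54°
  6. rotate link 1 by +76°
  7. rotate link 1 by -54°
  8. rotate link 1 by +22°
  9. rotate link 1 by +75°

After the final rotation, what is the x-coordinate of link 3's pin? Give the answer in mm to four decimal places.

geometry: r = 52 mm, L = 160 mm, e = 19 mm; θ starts at 0°
rotate link 1 by -58°: θ ← 0° -58° = -58°
rotate link 1 by +54°: θ ← -58° +54° = -4°
rotate link 1 by -76°: θ ← -4° -76° = -80°
rotate link 1 by +54°: θ ← -80° +54° = -26°
rotate link 1 by +76°: θ ← -26° +76° = 50°
rotate link 1 by -54°: θ ← 50° -54° = -4°
rotate link 1 by +22°: θ ← -4° +22° = 18°
rotate link 1 by +75°: θ ← 18° +75° = 93°
crank pin P = (r cos θ, r sin θ) = (-2.721470, 51.928736)
h = r sin θ − e = 51.928736 − 19 = 32.928736
x = r cos θ + √(L² − h²) = -2.721470 + 156.574897 = 153.853427

153.8534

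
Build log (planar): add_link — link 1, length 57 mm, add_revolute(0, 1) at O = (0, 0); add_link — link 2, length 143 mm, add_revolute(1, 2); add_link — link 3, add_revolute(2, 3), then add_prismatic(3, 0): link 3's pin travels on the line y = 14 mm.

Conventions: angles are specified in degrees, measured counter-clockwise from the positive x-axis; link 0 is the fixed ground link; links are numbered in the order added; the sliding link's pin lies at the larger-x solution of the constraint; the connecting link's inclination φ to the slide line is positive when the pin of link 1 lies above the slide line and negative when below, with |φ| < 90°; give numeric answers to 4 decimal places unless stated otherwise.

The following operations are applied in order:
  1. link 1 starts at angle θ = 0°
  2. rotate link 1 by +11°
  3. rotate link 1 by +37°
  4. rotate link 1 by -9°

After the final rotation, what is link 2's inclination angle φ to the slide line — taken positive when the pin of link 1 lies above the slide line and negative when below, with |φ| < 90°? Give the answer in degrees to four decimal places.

geometry: r = 57 mm, L = 143 mm, e = 14 mm; θ starts at 0°
rotate link 1 by +11°: θ ← 0° +11° = 11°
rotate link 1 by +37°: θ ← 11° +37° = 48°
rotate link 1 by -9°: θ ← 48° -9° = 39°
h = r sin θ − e = 35.871262 − 14 = 21.871262
sin φ = h / L = 21.871262 / 143 = 0.15294589
φ = arcsin(0.15294589) = 8.797684°

8.7977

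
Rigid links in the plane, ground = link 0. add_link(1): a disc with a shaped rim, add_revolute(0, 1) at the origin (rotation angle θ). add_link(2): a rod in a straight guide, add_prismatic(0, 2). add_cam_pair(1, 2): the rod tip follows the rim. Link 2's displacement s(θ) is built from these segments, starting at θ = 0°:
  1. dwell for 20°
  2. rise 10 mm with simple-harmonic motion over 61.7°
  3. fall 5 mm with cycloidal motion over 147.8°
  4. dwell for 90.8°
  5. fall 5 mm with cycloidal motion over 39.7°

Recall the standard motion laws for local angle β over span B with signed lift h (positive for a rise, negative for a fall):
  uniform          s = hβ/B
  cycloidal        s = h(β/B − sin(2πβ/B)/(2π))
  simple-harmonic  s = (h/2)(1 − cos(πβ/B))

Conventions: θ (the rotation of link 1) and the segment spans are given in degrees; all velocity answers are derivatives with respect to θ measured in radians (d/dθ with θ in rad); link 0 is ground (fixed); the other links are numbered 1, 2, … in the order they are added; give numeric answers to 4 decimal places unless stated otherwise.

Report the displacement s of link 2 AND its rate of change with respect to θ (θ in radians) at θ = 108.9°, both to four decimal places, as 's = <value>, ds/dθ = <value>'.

segment 1 (0° to 20°, dwell): s unchanged at 0.0000
segment 2 (20° to 81.7°, simple-harmonic, h = 10) is passed completely: s = 0.0000 + (10) = 10.0000
θ = 108.9° falls in segment 3 (81.7° to 229.5°, cycloidal, h = -5): β = 108.9 − 81.7 = 27.2°, B = 147.8°; Δs = -5·(0.1840 − sin(2π·0.1840)/(2π)) = -0.1918; s = 10.0000 − 0.1918 = 9.8082
velocity in seg [81.7°–229.5°] (cycloidal), θ in radians: β = 27.2° = 0.4747 rad, B = 147.8° = 2.5796 rad; ds/dθ = (h/B)(1 − cos(2πβ/B)) = ((-5)/2.5796)(1 − cos(2π·0.1840)) = -1.157701 mm/rad

s = 9.8082, ds/dθ = -1.1577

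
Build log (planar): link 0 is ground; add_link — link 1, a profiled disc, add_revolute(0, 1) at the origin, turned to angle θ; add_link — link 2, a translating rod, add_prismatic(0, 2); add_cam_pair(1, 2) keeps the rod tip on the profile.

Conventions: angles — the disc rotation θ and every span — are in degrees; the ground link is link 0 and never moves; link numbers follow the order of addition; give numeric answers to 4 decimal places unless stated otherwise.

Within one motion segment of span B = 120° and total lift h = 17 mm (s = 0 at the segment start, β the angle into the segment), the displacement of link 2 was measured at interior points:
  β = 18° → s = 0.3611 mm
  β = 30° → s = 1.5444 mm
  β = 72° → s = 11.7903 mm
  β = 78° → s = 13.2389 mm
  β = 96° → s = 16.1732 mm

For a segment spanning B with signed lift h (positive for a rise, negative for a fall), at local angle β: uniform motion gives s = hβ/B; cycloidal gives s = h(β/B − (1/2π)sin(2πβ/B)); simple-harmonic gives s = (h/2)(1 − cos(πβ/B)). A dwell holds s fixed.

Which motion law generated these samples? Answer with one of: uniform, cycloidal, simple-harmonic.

candidates at β/B = r: uniform s = h·r (linear in β); cycloidal s = h·(r − sin(2πr)/(2π)); simple-harmonic s = (h/2)(1 − cos(πr))
β=18°: printed 0.3611 | uniform 2.5500, cycloidal 0.3611, simple-harmonic 0.9264
β=30°: printed 1.5444 | uniform 4.2500, cycloidal 1.5444, simple-harmonic 2.4896
β=72°: printed 11.7903 | uniform 10.2000, cycloidal 11.7903, simple-harmonic 11.1266
β=78°: printed 13.2389 | uniform 11.0500, cycloidal 13.2389, simple-harmonic 12.3589
β=96°: printed 16.1732 | uniform 13.6000, cycloidal 16.1732, simple-harmonic 15.3766
only one law matches every sample → cycloidal

cycloidal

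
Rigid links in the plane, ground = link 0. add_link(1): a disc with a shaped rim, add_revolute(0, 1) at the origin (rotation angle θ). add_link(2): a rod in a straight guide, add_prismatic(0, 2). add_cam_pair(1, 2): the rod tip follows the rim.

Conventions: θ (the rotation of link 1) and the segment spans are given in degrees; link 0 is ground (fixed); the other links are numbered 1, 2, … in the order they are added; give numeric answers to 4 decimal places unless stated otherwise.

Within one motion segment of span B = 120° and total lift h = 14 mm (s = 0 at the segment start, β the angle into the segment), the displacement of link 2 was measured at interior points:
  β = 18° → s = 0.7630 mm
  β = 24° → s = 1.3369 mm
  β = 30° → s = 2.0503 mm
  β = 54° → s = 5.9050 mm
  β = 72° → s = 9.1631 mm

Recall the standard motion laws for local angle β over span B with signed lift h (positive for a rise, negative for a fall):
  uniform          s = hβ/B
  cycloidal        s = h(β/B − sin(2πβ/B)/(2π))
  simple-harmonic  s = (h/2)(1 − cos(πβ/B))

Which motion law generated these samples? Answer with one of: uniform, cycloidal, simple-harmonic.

candidates at β/B = r: uniform s = h·r (linear in β); cycloidal s = h·(r − sin(2πr)/(2π)); simple-harmonic s = (h/2)(1 − cos(πr))
β=18°: printed 0.7630 | uniform 2.1000, cycloidal 0.2974, simple-harmonic 0.7630
β=24°: printed 1.3369 | uniform 2.8000, cycloidal 0.6809, simple-harmonic 1.3369
β=30°: printed 2.0503 | uniform 3.5000, cycloidal 1.2718, simple-harmonic 2.0503
β=54°: printed 5.9050 | uniform 6.3000, cycloidal 5.6115, simple-harmonic 5.9050
β=72°: printed 9.1631 | uniform 8.4000, cycloidal 9.7097, simple-harmonic 9.1631
only one law matches every sample → simple-harmonic

simple-harmonic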